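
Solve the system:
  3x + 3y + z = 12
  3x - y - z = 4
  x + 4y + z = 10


Using Cramer's rule. Expand each determinant along the first row.
D  = 3*[(-1)*1 - (-1)*4] - 3*[3*1 - (-1)*1] + 1*[3*4 - (-1)*1]
  = 3*(3) - 3*(4) + 1*(13) = 10
Dx = 12*[(-1)*1 - (-1)*4] - 3*[4*1 - (-1)*10] + 1*[4*4 - (-1)*10]
  = 12*(3) - 3*(14) + 1*(26) = 20
Dy = 3*[4*1 - (-1)*10] - 12*[3*1 - (-1)*1] + 1*[3*10 - 4*1]
  = 3*(14) - 12*(4) + 1*(26) = 20
Dz = 3*[(-1)*10 - 4*4] - 3*[3*10 - 4*1] + 12*[3*4 - (-1)*1]
  = 3*(-26) - 3*(26) + 12*(13) = 0
x = Dx/D = 20/10 = 2, y = Dy/D = 20/10 = 2, z = Dz/D = 0/10 = 0
Check eq1: (3)(2) + (3)(2) + (1)(0) = 12 = 12 ✓
Check eq2: (3)(2) + (-1)(2) + (-1)(0) = 4 = 4 ✓
Check eq3: (1)(2) + (4)(2) + (1)(0) = 10 = 10 ✓

x = 2, y = 2, z = 0


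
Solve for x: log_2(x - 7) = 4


Convert to exponential form: x - 7 = 2^4 = 16
x = 16 + 7 = 23
Check: log_2(23 - 7) = log_2(16) = log_2(16) = 4 ✓

x = 23


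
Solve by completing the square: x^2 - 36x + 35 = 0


Start: x^2 - 36x + 35 = 0
Move constant: x^2 - 36x = -35
Half of -36 is -18, squared is 324
Add 324 to both sides: x^2 - 36x + 324 = 289
(x - 18)^2 = 289
x - 18 = ±17
x = 18 + 17 = 35 or x = 18 - 17 = 1

x = 1, x = 35


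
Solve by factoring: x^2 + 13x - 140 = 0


We need two numbers that multiply to -140 and add to 13.
Those numbers are 20 and -7 (since 20 * (-7) = -140 and 20 + (-7) = 13).
So x^2 + 13x - 140 = (x + 20)(x - 7) = 0
Setting each factor to zero: x = -20 or x = 7

x = -20, x = 7


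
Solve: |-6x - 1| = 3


An absolute value equation |expr| = 3 gives two cases:
Case 1: -6x - 1 = 3
  -6x = 4, so x = -2/3
Case 2: -6x - 1 = -3
  -6x = -2, so x = 1/3

x = -2/3, x = 1/3


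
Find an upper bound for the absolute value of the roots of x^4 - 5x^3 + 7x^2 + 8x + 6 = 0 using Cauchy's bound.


Cauchy's bound: all roots r satisfy |r| <= 1 + max(|a_i/a_n|) for i = 0,...,n-1
where a_n is the leading coefficient.

Coefficients: [1, -5, 7, 8, 6]
Leading coefficient a_n = 1
Ratios |a_i/a_n|: 5, 7, 8, 6
Maximum ratio: 8
Cauchy's bound: |r| <= 1 + 8 = 9

Upper bound = 9


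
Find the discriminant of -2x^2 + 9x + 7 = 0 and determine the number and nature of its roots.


For ax^2 + bx + c = 0, discriminant D = b^2 - 4ac
Here a = -2, b = 9, c = 7
D = (9)^2 - 4(-2)(7) = 81 + 56 = 137

D = 137 > 0 but not a perfect square
The equation has 2 distinct real irrational roots.

Discriminant = 137, 2 distinct real irrational roots


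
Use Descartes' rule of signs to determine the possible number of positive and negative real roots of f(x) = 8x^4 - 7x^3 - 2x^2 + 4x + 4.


Descartes' rule of signs:

For positive roots, count sign changes in f(x) = 8x^4 - 7x^3 - 2x^2 + 4x + 4:
Signs of coefficients: +, -, -, +, +
Number of sign changes: 2
Possible positive real roots: 2, 0

For negative roots, examine f(-x) = 8x^4 + 7x^3 - 2x^2 - 4x + 4:
Signs of coefficients: +, +, -, -, +
Number of sign changes: 2
Possible negative real roots: 2, 0

Positive roots: 2 or 0; Negative roots: 2 or 0


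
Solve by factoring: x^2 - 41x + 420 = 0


We need two numbers that multiply to 420 and add to -41.
Those numbers are -21 and -20 (since (-21) * (-20) = 420 and (-21) + (-20) = -41).
So x^2 - 41x + 420 = (x - 21)(x - 20) = 0
Setting each factor to zero: x = 21 or x = 20

x = 20, x = 21


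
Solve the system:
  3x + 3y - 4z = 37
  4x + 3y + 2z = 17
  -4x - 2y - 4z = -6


Using Cramer's rule. Expand each determinant along the first row.
D  = 3*[3*(-4) - 2*(-2)] - 3*[4*(-4) - 2*(-4)] + (-4)*[4*(-2) - 3*(-4)]
  = 3*(-8) - 3*(-8) + (-4)*(4) = -16
Dx = 37*[3*(-4) - 2*(-2)] - 3*[17*(-4) - 2*(-6)] + (-4)*[17*(-2) - 3*(-6)]
  = 37*(-8) - 3*(-56) + (-4)*(-16) = -64
Dy = 3*[17*(-4) - 2*(-6)] - 37*[4*(-4) - 2*(-4)] + (-4)*[4*(-6) - 17*(-4)]
  = 3*(-56) - 37*(-8) + (-4)*(44) = -48
Dz = 3*[3*(-6) - 17*(-2)] - 3*[4*(-6) - 17*(-4)] + 37*[4*(-2) - 3*(-4)]
  = 3*(16) - 3*(44) + 37*(4) = 64
x = Dx/D = -64/-16 = 4, y = Dy/D = -48/-16 = 3, z = Dz/D = 64/-16 = -4
Check eq1: (3)(4) + (3)(3) + (-4)(-4) = 37 = 37 ✓
Check eq2: (4)(4) + (3)(3) + (2)(-4) = 17 = 17 ✓
Check eq3: (-4)(4) + (-2)(3) + (-4)(-4) = -6 = -6 ✓

x = 4, y = 3, z = -4


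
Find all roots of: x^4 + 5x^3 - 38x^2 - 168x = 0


The constant term is 0, so x = 0 is a root. Factor out x:
  x^3 + 5x^2 - 38x - 168 = 0
Let p(x) = x^3 + 5x^2 - 38x - 168. By the rational root theorem (leading coefficient 1), any rational root is an integer divisor of 168: try ±1, ±2, ... in turn.
Test x = 1: value = -200 ≠ 0.
Test x = -1: value = -126 ≠ 0.
Test x = 2: value = -216 ≠ 0.
Test x = -2: value = -80 ≠ 0.
Test x = 3: value = -210 ≠ 0.
Test x = -3: value = -36 ≠ 0.
Test x = 4: value = -176 ≠ 0.
Test x = -4: value = 0 ✓, so (x + 4) is a factor.
Synthetic division by (x + 4): bring down 1; 1(-4) + 5 = 1; 1(-4) - 38 = -42; (-42)(-4) - 168 = 0 → quotient x^2 + x - 42, remainder 0.
Solve the quadratic x^2 + x - 42 = 0: discriminant = 1^2 - 4(1)(-42) = 1 + 168 = 169.
sqrt(169) = 13, so x = (-1 ± 13)/2: x = 6 or x = -7.
Collecting all roots found:

x = -7, x = -4, x = 0, x = 6


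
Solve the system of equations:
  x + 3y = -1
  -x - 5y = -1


Using Cramer's rule:
Determinant D = (1)(-5) - (-1)(3) = -5 + 3 = -2
Dx = (-1)(-5) - (-1)(3) = 5 + 3 = 8
Dy = (1)(-1) - (-1)(-1) = -1 - 1 = -2
x = Dx/D = 8/-2 = -4
y = Dy/D = -2/-2 = 1

x = -4, y = 1


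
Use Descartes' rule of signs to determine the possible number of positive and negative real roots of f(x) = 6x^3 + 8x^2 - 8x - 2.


Descartes' rule of signs:

For positive roots, count sign changes in f(x) = 6x^3 + 8x^2 - 8x - 2:
Signs of coefficients: +, +, -, -
Number of sign changes: 1
Possible positive real roots: 1

For negative roots, examine f(-x) = -6x^3 + 8x^2 + 8x - 2:
Signs of coefficients: -, +, +, -
Number of sign changes: 2
Possible negative real roots: 2, 0

Positive roots: 1; Negative roots: 2 or 0


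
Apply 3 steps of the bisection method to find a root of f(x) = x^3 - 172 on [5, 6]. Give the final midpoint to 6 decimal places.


f(x) = x^3 - 172
f(5) = -47 < 0
f(6) = 44 > 0

Step 1: midpoint = (5.000000 + 6.000000)/2 = 5.500000
  f(5.500000) = -5.625000
  f(mid) < 0, so root is in [5.500000, 6.000000]

Step 2: midpoint = (5.500000 + 6.000000)/2 = 5.750000
  f(5.750000) = 18.109375
  f(mid) > 0, so root is in [5.500000, 5.750000]

Step 3: midpoint = (5.500000 + 5.750000)/2 = 5.625000
  f(5.625000) = 5.978516
  f(mid) > 0, so root is in [5.500000, 5.625000]

midpoint = 5.625000


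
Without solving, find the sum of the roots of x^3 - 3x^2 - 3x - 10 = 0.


By Vieta's formulas for x^3 + bx^2 + cx + d = 0:
  r1 + r2 + r3 = -b/a = 3
  r1*r2 + r1*r3 + r2*r3 = c/a = -3
  r1*r2*r3 = -d/a = 10


Sum = 3


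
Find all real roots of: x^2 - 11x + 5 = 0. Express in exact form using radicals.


Using the quadratic formula: x = (-b ± sqrt(b^2 - 4ac)) / (2a)
Here a = 1, b = -11, c = 5
Discriminant = b^2 - 4ac = (-11)^2 - 4(1)(5) = 121 - 20 = 101
Since discriminant = 101 > 0, there are two real roots.
x = (11 ± sqrt(101)) / 2
Numerically: x ≈ 10.5249 or x ≈ 0.4751

x = (11 + sqrt(101)) / 2 or x = (11 - sqrt(101)) / 2


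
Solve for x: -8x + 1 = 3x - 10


Starting with: -8x + 1 = 3x - 10
Move all x terms to left: (-8 - 3)x = -10 - 1
Simplify: -11x = -11
Divide both sides by -11: x = 1

x = 1


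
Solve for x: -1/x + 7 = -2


Subtract 7 from both sides: -1/x = -9
Multiply both sides by x: -1 = -9 * x
Divide by -9: x = 1/9

x = 1/9


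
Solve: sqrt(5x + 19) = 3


Square both sides: 5x + 19 = 3^2 = 9
5x = 9 - 19 = -10
x = -2
Check: sqrt(5*(-2) + 19) = sqrt(9) = 3 ✓

x = -2


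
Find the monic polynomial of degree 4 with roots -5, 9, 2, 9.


A monic polynomial with roots -5, 9, 2, 9 is:
p(x) = (x + 5)(x - 9)(x - 2)(x - 9)
After multiplying by (x + 5): x + 5
After multiplying by (x - 9): x^2 - 4x - 45
After multiplying by (x - 2): x^3 - 6x^2 - 37x + 90
After multiplying by (x - 9): x^4 - 15x^3 + 17x^2 + 423x - 810

x^4 - 15x^3 + 17x^2 + 423x - 810


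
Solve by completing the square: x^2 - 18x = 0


Start: x^2 - 18x + 0 = 0
Move constant: x^2 - 18x = 0
Half of -18 is -9, squared is 81
Add 81 to both sides: x^2 - 18x + 81 = 81
(x - 9)^2 = 81
x - 9 = ±9
x = 9 + 9 = 18 or x = 9 - 9 = 0

x = 0, x = 18


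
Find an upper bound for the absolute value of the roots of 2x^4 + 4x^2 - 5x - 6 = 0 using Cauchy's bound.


Cauchy's bound: all roots r satisfy |r| <= 1 + max(|a_i/a_n|) for i = 0,...,n-1
where a_n is the leading coefficient.

Coefficients: [2, 0, 4, -5, -6]
Leading coefficient a_n = 2
Ratios |a_i/a_n|: 0, 2, 5/2, 3
Maximum ratio: 3
Cauchy's bound: |r| <= 1 + 3 = 4

Upper bound = 4


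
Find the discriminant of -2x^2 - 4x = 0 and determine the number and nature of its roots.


For ax^2 + bx + c = 0, discriminant D = b^2 - 4ac
Here a = -2, b = -4, c = 0
D = (-4)^2 - 4(-2)(0) = 16 - 0 = 16

D = 16 > 0 and is a perfect square (sqrt = 4)
The equation has 2 distinct real rational roots.

Discriminant = 16, 2 distinct real rational roots


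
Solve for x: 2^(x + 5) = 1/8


Express both sides with the same base.
1/8 = 2^(-3)
Since the bases match, equate exponents: x + 5 = -3
So x = -3 - (5) = -8

x = -8


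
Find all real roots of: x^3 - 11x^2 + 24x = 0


The constant term is 0, so x = 0 is a root. Factor out x:
  x(x^2 - 11x + 24) = 0
Solve the quadratic x^2 - 11x + 24 = 0: discriminant = (-11)^2 - 4(1)(24) = 121 - 96 = 25.
sqrt(25) = 5, so x = (11 ± 5)/2: x = 8 or x = 3.

x = 0, x = 3, x = 8


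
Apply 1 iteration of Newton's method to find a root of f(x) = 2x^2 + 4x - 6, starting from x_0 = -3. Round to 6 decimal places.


Newton's method: x_(n+1) = x_n - f(x_n)/f'(x_n)
f(x) = 2x^2 + 4x - 6
f'(x) = 4x + 4

Iteration 1:
  f(-3.000000) = 0.000000
  f'(-3.000000) = -8.000000
  x_1 = -3.000000 - (0.000000)/(-8.000000) = -3.000000

x_1 = -3.000000


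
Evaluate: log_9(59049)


We need the exponent such that 9^? = 59049
9^5 = 59049
Therefore log_9(59049) = 5

5


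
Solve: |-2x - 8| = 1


An absolute value equation |expr| = 1 gives two cases:
Case 1: -2x - 8 = 1
  -2x = 9, so x = -9/2
Case 2: -2x - 8 = -1
  -2x = 7, so x = -7/2

x = -9/2, x = -7/2


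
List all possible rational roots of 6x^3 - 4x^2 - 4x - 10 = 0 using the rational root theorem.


Rational root theorem: possible roots are ±p/q where:
  p divides the constant term (-10): p ∈ {1, 2, 5, 10}
  q divides the leading coefficient (6): q ∈ {1, 2, 3, 6}

All possible rational roots: -10, -5, -10/3, -5/2, -2, -5/3, -1, -5/6, -2/3, -1/2, -1/3, -1/6, 1/6, 1/3, 1/2, 2/3, 5/6, 1, 5/3, 2, 5/2, 10/3, 5, 10

-10, -5, -10/3, -5/2, -2, -5/3, -1, -5/6, -2/3, -1/2, -1/3, -1/6, 1/6, 1/3, 1/2, 2/3, 5/6, 1, 5/3, 2, 5/2, 10/3, 5, 10


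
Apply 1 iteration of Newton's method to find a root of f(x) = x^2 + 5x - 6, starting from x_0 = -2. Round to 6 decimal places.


Newton's method: x_(n+1) = x_n - f(x_n)/f'(x_n)
f(x) = x^2 + 5x - 6
f'(x) = 2x + 5

Iteration 1:
  f(-2.000000) = -12.000000
  f'(-2.000000) = 1.000000
  x_1 = -2.000000 - (-12.000000)/(1.000000) = 10.000000

x_1 = 10.000000


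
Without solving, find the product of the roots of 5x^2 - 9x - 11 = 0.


By Vieta's formulas for ax^2 + bx + c = 0:
  Sum of roots = -b/a
  Product of roots = c/a

Here a = 5, b = -9, c = -11
Sum = -(-9)/5 = 9/5
Product = -11/5 = -11/5

Product = -11/5


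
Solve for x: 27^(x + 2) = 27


Express both sides with the same base.
27 = 27^1
Since the bases match, equate exponents: x + 2 = 1
So x = 1 - (2) = -1

x = -1


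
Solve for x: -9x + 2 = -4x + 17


Starting with: -9x + 2 = -4x + 17
Move all x terms to left: (-9 + 4)x = 17 - 2
Simplify: -5x = 15
Divide both sides by -5: x = -3

x = -3


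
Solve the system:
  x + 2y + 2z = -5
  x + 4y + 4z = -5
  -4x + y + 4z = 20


Using Cramer's rule. Expand each determinant along the first row.
D  = 1*[4*4 - 4*1] - 2*[1*4 - 4*(-4)] + 2*[1*1 - 4*(-4)]
  = 1*(12) - 2*(20) + 2*(17) = 6
Dx = (-5)*[4*4 - 4*1] - 2*[(-5)*4 - 4*20] + 2*[(-5)*1 - 4*20]
  = (-5)*(12) - 2*(-100) + 2*(-85) = -30
Dy = 1*[(-5)*4 - 4*20] - (-5)*[1*4 - 4*(-4)] + 2*[1*20 - (-5)*(-4)]
  = 1*(-100) - (-5)*(20) + 2*(0) = 0
Dz = 1*[4*20 - (-5)*1] - 2*[1*20 - (-5)*(-4)] + (-5)*[1*1 - 4*(-4)]
  = 1*(85) - 2*(0) + (-5)*(17) = 0
x = Dx/D = -30/6 = -5, y = Dy/D = 0/6 = 0, z = Dz/D = 0/6 = 0
Check eq1: (1)(-5) + (2)(0) + (2)(0) = -5 = -5 ✓
Check eq2: (1)(-5) + (4)(0) + (4)(0) = -5 = -5 ✓
Check eq3: (-4)(-5) + (1)(0) + (4)(0) = 20 = 20 ✓

x = -5, y = 0, z = 0


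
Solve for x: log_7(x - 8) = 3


Convert to exponential form: x - 8 = 7^3 = 343
x = 343 + 8 = 351
Check: log_7(351 - 8) = log_7(343) = log_7(343) = 3 ✓

x = 351


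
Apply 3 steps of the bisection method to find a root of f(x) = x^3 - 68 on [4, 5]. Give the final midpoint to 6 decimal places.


f(x) = x^3 - 68
f(4) = -4 < 0
f(5) = 57 > 0

Step 1: midpoint = (4.000000 + 5.000000)/2 = 4.500000
  f(4.500000) = 23.125000
  f(mid) > 0, so root is in [4.000000, 4.500000]

Step 2: midpoint = (4.000000 + 4.500000)/2 = 4.250000
  f(4.250000) = 8.765625
  f(mid) > 0, so root is in [4.000000, 4.250000]

Step 3: midpoint = (4.000000 + 4.250000)/2 = 4.125000
  f(4.125000) = 2.189453
  f(mid) > 0, so root is in [4.000000, 4.125000]

midpoint = 4.125000


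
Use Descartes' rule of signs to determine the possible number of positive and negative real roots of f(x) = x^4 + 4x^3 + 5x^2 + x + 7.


Descartes' rule of signs:

For positive roots, count sign changes in f(x) = x^4 + 4x^3 + 5x^2 + x + 7:
Signs of coefficients: +, +, +, +, +
Number of sign changes: 0
Possible positive real roots: 0

For negative roots, examine f(-x) = x^4 - 4x^3 + 5x^2 - x + 7:
Signs of coefficients: +, -, +, -, +
Number of sign changes: 4
Possible negative real roots: 4, 2, 0

Positive roots: 0; Negative roots: 4 or 2 or 0


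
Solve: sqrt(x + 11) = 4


Square both sides: x + 11 = 4^2 = 16
x = 16 - 11 = 5
x = 5
Check: sqrt(1*5 + 11) = sqrt(16) = 4 ✓

x = 5


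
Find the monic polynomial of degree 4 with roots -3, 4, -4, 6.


A monic polynomial with roots -3, 4, -4, 6 is:
p(x) = (x + 3)(x - 4)(x + 4)(x - 6)
After multiplying by (x + 3): x + 3
After multiplying by (x - 4): x^2 - x - 12
After multiplying by (x + 4): x^3 + 3x^2 - 16x - 48
After multiplying by (x - 6): x^4 - 3x^3 - 34x^2 + 48x + 288

x^4 - 3x^3 - 34x^2 + 48x + 288


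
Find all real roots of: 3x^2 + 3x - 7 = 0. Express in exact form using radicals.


Using the quadratic formula: x = (-b ± sqrt(b^2 - 4ac)) / (2a)
Here a = 3, b = 3, c = -7
Discriminant = b^2 - 4ac = 3^2 - 4(3)(-7) = 9 + 84 = 93
Since discriminant = 93 > 0, there are two real roots.
x = (-3 ± sqrt(93)) / 6
Numerically: x ≈ 1.1073 or x ≈ -2.1073

x = (-3 + sqrt(93)) / 6 or x = (-3 - sqrt(93)) / 6


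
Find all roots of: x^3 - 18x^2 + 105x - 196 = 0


Let p(x) = x^3 - 18x^2 + 105x - 196. By the rational root theorem (leading coefficient 1), any rational root is an integer divisor of 196: try ±1, ±2, ... in turn.
Test x = 1: value = -108 ≠ 0.
Test x = -1: value = -320 ≠ 0.
Test x = 2: value = -50 ≠ 0.
Test x = -2: value = -486 ≠ 0.
Test x = 4: value = 0 ✓, so (x - 4) is a factor.
Synthetic division by (x - 4): bring down 1; 1(4) - 18 = -14; (-14)(4) + 105 = 49; 49(4) - 196 = 0 → quotient x^2 - 14x + 49, remainder 0.
Solve the quadratic x^2 - 14x + 49 = 0: discriminant = (-14)^2 - 4(1)(49) = 196 - 196 = 0.
Discriminant = 0, so a double root: x = 14/2 = 7.
Collecting all roots found:

x = 4, x = 7 (multiplicity 2)


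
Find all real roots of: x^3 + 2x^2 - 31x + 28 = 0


Let p(x) = x^3 + 2x^2 - 31x + 28. By the rational root theorem (leading coefficient 1), any rational root is an integer divisor of 28: try ±1, ±2, ... in turn.
Test x = 1: value = 0 ✓, so (x - 1) is a factor.
Synthetic division by (x - 1): bring down 1; 1(1) + 2 = 3; 3(1) - 31 = -28; (-28)(1) + 28 = 0 → quotient x^2 + 3x - 28, remainder 0.
Solve the quadratic x^2 + 3x - 28 = 0: discriminant = 3^2 - 4(1)(-28) = 9 + 112 = 121.
sqrt(121) = 11, so x = (-3 ± 11)/2: x = 4 or x = -7.

x = -7, x = 1, x = 4


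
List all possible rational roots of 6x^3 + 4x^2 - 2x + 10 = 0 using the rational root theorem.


Rational root theorem: possible roots are ±p/q where:
  p divides the constant term (10): p ∈ {1, 2, 5, 10}
  q divides the leading coefficient (6): q ∈ {1, 2, 3, 6}

All possible rational roots: -10, -5, -10/3, -5/2, -2, -5/3, -1, -5/6, -2/3, -1/2, -1/3, -1/6, 1/6, 1/3, 1/2, 2/3, 5/6, 1, 5/3, 2, 5/2, 10/3, 5, 10

-10, -5, -10/3, -5/2, -2, -5/3, -1, -5/6, -2/3, -1/2, -1/3, -1/6, 1/6, 1/3, 1/2, 2/3, 5/6, 1, 5/3, 2, 5/2, 10/3, 5, 10


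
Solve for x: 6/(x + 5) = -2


Multiply both sides by (x + 5): 6 = -2(x + 5)
Distribute: 6 = -2x - 10
-2x = 6 + 10 = 16
x = -8

x = -8


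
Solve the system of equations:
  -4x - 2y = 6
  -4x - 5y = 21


Using Cramer's rule:
Determinant D = (-4)(-5) - (-4)(-2) = 20 - 8 = 12
Dx = (6)(-5) - (21)(-2) = -30 + 42 = 12
Dy = (-4)(21) - (-4)(6) = -84 + 24 = -60
x = Dx/D = 12/12 = 1
y = Dy/D = -60/12 = -5

x = 1, y = -5


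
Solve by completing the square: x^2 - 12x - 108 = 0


Start: x^2 - 12x - 108 = 0
Move constant: x^2 - 12x = 108
Half of -12 is -6, squared is 36
Add 36 to both sides: x^2 - 12x + 36 = 144
(x - 6)^2 = 144
x - 6 = ±12
x = 6 + 12 = 18 or x = 6 - 12 = -6

x = -6, x = 18


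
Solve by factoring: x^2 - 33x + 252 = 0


We need two numbers that multiply to 252 and add to -33.
Those numbers are -21 and -12 (since (-21) * (-12) = 252 and (-21) + (-12) = -33).
So x^2 - 33x + 252 = (x - 21)(x - 12) = 0
Setting each factor to zero: x = 21 or x = 12

x = 12, x = 21


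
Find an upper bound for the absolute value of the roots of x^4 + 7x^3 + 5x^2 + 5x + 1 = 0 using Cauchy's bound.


Cauchy's bound: all roots r satisfy |r| <= 1 + max(|a_i/a_n|) for i = 0,...,n-1
where a_n is the leading coefficient.

Coefficients: [1, 7, 5, 5, 1]
Leading coefficient a_n = 1
Ratios |a_i/a_n|: 7, 5, 5, 1
Maximum ratio: 7
Cauchy's bound: |r| <= 1 + 7 = 8

Upper bound = 8


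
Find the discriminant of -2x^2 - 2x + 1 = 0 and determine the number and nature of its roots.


For ax^2 + bx + c = 0, discriminant D = b^2 - 4ac
Here a = -2, b = -2, c = 1
D = (-2)^2 - 4(-2)(1) = 4 + 8 = 12

D = 12 > 0 but not a perfect square
The equation has 2 distinct real irrational roots.

Discriminant = 12, 2 distinct real irrational roots


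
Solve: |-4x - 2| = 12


An absolute value equation |expr| = 12 gives two cases:
Case 1: -4x - 2 = 12
  -4x = 14, so x = -7/2
Case 2: -4x - 2 = -12
  -4x = -10, so x = 5/2

x = -7/2, x = 5/2


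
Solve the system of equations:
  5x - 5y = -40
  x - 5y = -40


Using Cramer's rule:
Determinant D = (5)(-5) - (1)(-5) = -25 + 5 = -20
Dx = (-40)(-5) - (-40)(-5) = 200 - 200 = 0
Dy = (5)(-40) - (1)(-40) = -200 + 40 = -160
x = Dx/D = 0/-20 = 0
y = Dy/D = -160/-20 = 8

x = 0, y = 8


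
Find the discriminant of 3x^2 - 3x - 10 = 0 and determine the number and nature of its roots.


For ax^2 + bx + c = 0, discriminant D = b^2 - 4ac
Here a = 3, b = -3, c = -10
D = (-3)^2 - 4(3)(-10) = 9 + 120 = 129

D = 129 > 0 but not a perfect square
The equation has 2 distinct real irrational roots.

Discriminant = 129, 2 distinct real irrational roots


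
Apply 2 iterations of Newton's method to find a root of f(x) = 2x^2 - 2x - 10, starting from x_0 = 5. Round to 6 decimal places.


Newton's method: x_(n+1) = x_n - f(x_n)/f'(x_n)
f(x) = 2x^2 - 2x - 10
f'(x) = 4x - 2

Iteration 1:
  f(5.000000) = 30.000000
  f'(5.000000) = 18.000000
  x_1 = 5.000000 - (30.000000)/(18.000000) = 3.333333

Iteration 2:
  f(3.333333) = 5.555556
  f'(3.333333) = 11.333333
  x_2 = 3.333333 - (5.555556)/(11.333333) = 2.843137

x_2 = 2.843137


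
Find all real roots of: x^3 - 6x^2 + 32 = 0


Let p(x) = x^3 - 6x^2 + 32. By the rational root theorem (leading coefficient 1), any rational root is an integer divisor of 32: try ±1, ±2, ... in turn.
Test x = 1: value = 27 ≠ 0.
Test x = -1: value = 25 ≠ 0.
Test x = 2: value = 16 ≠ 0.
Test x = -2: value = 0 ✓, so (x + 2) is a factor.
Synthetic division by (x + 2): bring down 1; 1(-2) - 6 = -8; (-8)(-2) + 0 = 16; 16(-2) + 32 = 0 → quotient x^2 - 8x + 16, remainder 0.
Solve the quadratic x^2 - 8x + 16 = 0: discriminant = (-8)^2 - 4(1)(16) = 64 - 64 = 0.
Discriminant = 0, so a double root: x = 8/2 = 4.

x = -2, x = 4 (multiplicity 2)


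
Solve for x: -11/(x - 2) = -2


Multiply both sides by (x - 2): -11 = -2(x - 2)
Distribute: -11 = -2x + 4
-2x = -11 - 4 = -15
x = 15/2

x = 15/2


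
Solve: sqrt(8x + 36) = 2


Square both sides: 8x + 36 = 2^2 = 4
8x = 4 - 36 = -32
x = -4
Check: sqrt(8*(-4) + 36) = sqrt(4) = 2 ✓

x = -4


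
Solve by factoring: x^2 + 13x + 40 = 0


We need two numbers that multiply to 40 and add to 13.
Those numbers are 5 and 8 (since 5 * 8 = 40 and 5 + 8 = 13).
So x^2 + 13x + 40 = (x + 5)(x + 8) = 0
Setting each factor to zero: x = -5 or x = -8

x = -8, x = -5


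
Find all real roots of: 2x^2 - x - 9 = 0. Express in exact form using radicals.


Using the quadratic formula: x = (-b ± sqrt(b^2 - 4ac)) / (2a)
Here a = 2, b = -1, c = -9
Discriminant = b^2 - 4ac = (-1)^2 - 4(2)(-9) = 1 + 72 = 73
Since discriminant = 73 > 0, there are two real roots.
x = (1 ± sqrt(73)) / 4
Numerically: x ≈ 2.3860 or x ≈ -1.8860

x = (1 + sqrt(73)) / 4 or x = (1 - sqrt(73)) / 4


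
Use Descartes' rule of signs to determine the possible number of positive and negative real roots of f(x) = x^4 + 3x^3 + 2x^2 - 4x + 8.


Descartes' rule of signs:

For positive roots, count sign changes in f(x) = x^4 + 3x^3 + 2x^2 - 4x + 8:
Signs of coefficients: +, +, +, -, +
Number of sign changes: 2
Possible positive real roots: 2, 0

For negative roots, examine f(-x) = x^4 - 3x^3 + 2x^2 + 4x + 8:
Signs of coefficients: +, -, +, +, +
Number of sign changes: 2
Possible negative real roots: 2, 0

Positive roots: 2 or 0; Negative roots: 2 or 0


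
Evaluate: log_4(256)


We need the exponent such that 4^? = 256
4^4 = 256
Therefore log_4(256) = 4

4


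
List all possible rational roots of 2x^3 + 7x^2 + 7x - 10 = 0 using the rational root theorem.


Rational root theorem: possible roots are ±p/q where:
  p divides the constant term (-10): p ∈ {1, 2, 5, 10}
  q divides the leading coefficient (2): q ∈ {1, 2}

All possible rational roots: -10, -5, -5/2, -2, -1, -1/2, 1/2, 1, 2, 5/2, 5, 10

-10, -5, -5/2, -2, -1, -1/2, 1/2, 1, 2, 5/2, 5, 10


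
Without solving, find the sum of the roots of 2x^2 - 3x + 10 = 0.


By Vieta's formulas for ax^2 + bx + c = 0:
  Sum of roots = -b/a
  Product of roots = c/a

Here a = 2, b = -3, c = 10
Sum = -(-3)/2 = 3/2
Product = 10/2 = 5

Sum = 3/2


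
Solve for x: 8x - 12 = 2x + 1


Starting with: 8x - 12 = 2x + 1
Move all x terms to left: (8 - 2)x = 1 + 12
Simplify: 6x = 13
Divide both sides by 6: x = 13/6

x = 13/6


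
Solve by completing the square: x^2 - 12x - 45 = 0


Start: x^2 - 12x - 45 = 0
Move constant: x^2 - 12x = 45
Half of -12 is -6, squared is 36
Add 36 to both sides: x^2 - 12x + 36 = 81
(x - 6)^2 = 81
x - 6 = ±9
x = 6 + 9 = 15 or x = 6 - 9 = -3

x = -3, x = 15


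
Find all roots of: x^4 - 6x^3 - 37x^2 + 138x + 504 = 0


Let p(x) = x^4 - 6x^3 - 37x^2 + 138x + 504. By the rational root theorem (leading coefficient 1), any rational root is an integer divisor of 504: try ±1, ±2, ... in turn.
Test x = 1: value = 600 ≠ 0.
Test x = -1: value = 336 ≠ 0.
Test x = 2: value = 600 ≠ 0.
Test x = -2: value = 144 ≠ 0.
Test x = 3: value = 504 ≠ 0.
Test x = -3: value = 0 ✓, so (x + 3) is a factor.
Synthetic division by (x + 3): bring down 1; 1(-3) - 6 = -9; (-9)(-3) - 37 = -10; (-10)(-3) + 138 = 168; 168(-3) + 504 = 0 → quotient x^3 - 9x^2 - 10x + 168, remainder 0.
Continue with the quotient x^3 - 9x^2 - 10x + 168 (candidates must divide 168; re-test x = -3 first in case it repeats).
Test x = -3: value = 90 ≠ 0.
Test x = 4: value = 48 ≠ 0.
Test x = -4: value = 0 ✓, so (x + 4) is a factor.
Synthetic division by (x + 4): bring down 1; 1(-4) - 9 = -13; (-13)(-4) - 10 = 42; 42(-4) + 168 = 0 → quotient x^2 - 13x + 42, remainder 0.
Solve the quadratic x^2 - 13x + 42 = 0: discriminant = (-13)^2 - 4(1)(42) = 169 - 168 = 1.
sqrt(1) = 1, so x = (13 ± 1)/2: x = 7 or x = 6.
Collecting all roots found:

x = -4, x = -3, x = 6, x = 7


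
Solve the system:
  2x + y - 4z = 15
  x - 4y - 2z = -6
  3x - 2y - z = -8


Using Cramer's rule. Expand each determinant along the first row.
D  = 2*[(-4)*(-1) - (-2)*(-2)] - 1*[1*(-1) - (-2)*3] + (-4)*[1*(-2) - (-4)*3]
  = 2*(0) - 1*(5) + (-4)*(10) = -45
Dx = 15*[(-4)*(-1) - (-2)*(-2)] - 1*[(-6)*(-1) - (-2)*(-8)] + (-4)*[(-6)*(-2) - (-4)*(-8)]
  = 15*(0) - 1*(-10) + (-4)*(-20) = 90
Dy = 2*[(-6)*(-1) - (-2)*(-8)] - 15*[1*(-1) - (-2)*3] + (-4)*[1*(-8) - (-6)*3]
  = 2*(-10) - 15*(5) + (-4)*(10) = -135
Dz = 2*[(-4)*(-8) - (-6)*(-2)] - 1*[1*(-8) - (-6)*3] + 15*[1*(-2) - (-4)*3]
  = 2*(20) - 1*(10) + 15*(10) = 180
x = Dx/D = 90/-45 = -2, y = Dy/D = -135/-45 = 3, z = Dz/D = 180/-45 = -4
Check eq1: (2)(-2) + (1)(3) + (-4)(-4) = 15 = 15 ✓
Check eq2: (1)(-2) + (-4)(3) + (-2)(-4) = -6 = -6 ✓
Check eq3: (3)(-2) + (-2)(3) + (-1)(-4) = -8 = -8 ✓

x = -2, y = 3, z = -4


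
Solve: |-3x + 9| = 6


An absolute value equation |expr| = 6 gives two cases:
Case 1: -3x + 9 = 6
  -3x = -3, so x = 1
Case 2: -3x + 9 = -6
  -3x = -15, so x = 5

x = 1, x = 5


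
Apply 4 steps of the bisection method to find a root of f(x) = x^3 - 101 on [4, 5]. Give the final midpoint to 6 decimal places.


f(x) = x^3 - 101
f(4) = -37 < 0
f(5) = 24 > 0

Step 1: midpoint = (4.000000 + 5.000000)/2 = 4.500000
  f(4.500000) = -9.875000
  f(mid) < 0, so root is in [4.500000, 5.000000]

Step 2: midpoint = (4.500000 + 5.000000)/2 = 4.750000
  f(4.750000) = 6.171875
  f(mid) > 0, so root is in [4.500000, 4.750000]

Step 3: midpoint = (4.500000 + 4.750000)/2 = 4.625000
  f(4.625000) = -2.068359
  f(mid) < 0, so root is in [4.625000, 4.750000]

Step 4: midpoint = (4.625000 + 4.750000)/2 = 4.687500
  f(4.687500) = 1.996826
  f(mid) > 0, so root is in [4.625000, 4.687500]

midpoint = 4.687500


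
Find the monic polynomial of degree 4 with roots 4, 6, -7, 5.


A monic polynomial with roots 4, 6, -7, 5 is:
p(x) = (x - 4)(x - 6)(x + 7)(x - 5)
After multiplying by (x - 4): x - 4
After multiplying by (x - 6): x^2 - 10x + 24
After multiplying by (x + 7): x^3 - 3x^2 - 46x + 168
After multiplying by (x - 5): x^4 - 8x^3 - 31x^2 + 398x - 840

x^4 - 8x^3 - 31x^2 + 398x - 840


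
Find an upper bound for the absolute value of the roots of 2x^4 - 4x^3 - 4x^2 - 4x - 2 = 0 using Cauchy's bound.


Cauchy's bound: all roots r satisfy |r| <= 1 + max(|a_i/a_n|) for i = 0,...,n-1
where a_n is the leading coefficient.

Coefficients: [2, -4, -4, -4, -2]
Leading coefficient a_n = 2
Ratios |a_i/a_n|: 2, 2, 2, 1
Maximum ratio: 2
Cauchy's bound: |r| <= 1 + 2 = 3

Upper bound = 3


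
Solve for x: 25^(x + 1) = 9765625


Express both sides with the same base.
9765625 = 25^5
Since the bases match, equate exponents: x + 1 = 5
So x = 5 - (1) = 4

x = 4


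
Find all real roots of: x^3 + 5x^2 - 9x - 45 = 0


Let p(x) = x^3 + 5x^2 - 9x - 45. By the rational root theorem (leading coefficient 1), any rational root is an integer divisor of 45: try ±1, ±2, ... in turn.
Test x = 1: value = -48 ≠ 0.
Test x = -1: value = -32 ≠ 0.
Test x = 3: value = 0 ✓, so (x - 3) is a factor.
Synthetic division by (x - 3): bring down 1; 1(3) + 5 = 8; 8(3) - 9 = 15; 15(3) - 45 = 0 → quotient x^2 + 8x + 15, remainder 0.
Solve the quadratic x^2 + 8x + 15 = 0: discriminant = 8^2 - 4(1)(15) = 64 - 60 = 4.
sqrt(4) = 2, so x = (-8 ± 2)/2: x = -3 or x = -5.

x = -5, x = -3, x = 3


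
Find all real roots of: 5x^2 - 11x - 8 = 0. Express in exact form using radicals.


Using the quadratic formula: x = (-b ± sqrt(b^2 - 4ac)) / (2a)
Here a = 5, b = -11, c = -8
Discriminant = b^2 - 4ac = (-11)^2 - 4(5)(-8) = 121 + 160 = 281
Since discriminant = 281 > 0, there are two real roots.
x = (11 ± sqrt(281)) / 10
Numerically: x ≈ 2.7763 or x ≈ -0.5763

x = (11 + sqrt(281)) / 10 or x = (11 - sqrt(281)) / 10


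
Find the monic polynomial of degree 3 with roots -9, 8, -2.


A monic polynomial with roots -9, 8, -2 is:
p(x) = (x + 9)(x - 8)(x + 2)
After multiplying by (x + 9): x + 9
After multiplying by (x - 8): x^2 + x - 72
After multiplying by (x + 2): x^3 + 3x^2 - 70x - 144

x^3 + 3x^2 - 70x - 144


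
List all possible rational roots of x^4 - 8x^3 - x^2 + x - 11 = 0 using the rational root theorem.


Rational root theorem: possible roots are ±p/q where:
  p divides the constant term (-11): p ∈ {1, 11}
  q divides the leading coefficient (1): q ∈ {1}

All possible rational roots: -11, -1, 1, 11

-11, -1, 1, 11


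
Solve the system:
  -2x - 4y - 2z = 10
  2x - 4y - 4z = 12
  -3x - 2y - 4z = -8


Using Cramer's rule. Expand each determinant along the first row.
D  = (-2)*[(-4)*(-4) - (-4)*(-2)] - (-4)*[2*(-4) - (-4)*(-3)] + (-2)*[2*(-2) - (-4)*(-3)]
  = (-2)*(8) - (-4)*(-20) + (-2)*(-16) = -64
Dx = 10*[(-4)*(-4) - (-4)*(-2)] - (-4)*[12*(-4) - (-4)*(-8)] + (-2)*[12*(-2) - (-4)*(-8)]
  = 10*(8) - (-4)*(-80) + (-2)*(-56) = -128
Dy = (-2)*[12*(-4) - (-4)*(-8)] - 10*[2*(-4) - (-4)*(-3)] + (-2)*[2*(-8) - 12*(-3)]
  = (-2)*(-80) - 10*(-20) + (-2)*(20) = 320
Dz = (-2)*[(-4)*(-8) - 12*(-2)] - (-4)*[2*(-8) - 12*(-3)] + 10*[2*(-2) - (-4)*(-3)]
  = (-2)*(56) - (-4)*(20) + 10*(-16) = -192
x = Dx/D = -128/-64 = 2, y = Dy/D = 320/-64 = -5, z = Dz/D = -192/-64 = 3
Check eq1: (-2)(2) + (-4)(-5) + (-2)(3) = 10 = 10 ✓
Check eq2: (2)(2) + (-4)(-5) + (-4)(3) = 12 = 12 ✓
Check eq3: (-3)(2) + (-2)(-5) + (-4)(3) = -8 = -8 ✓

x = 2, y = -5, z = 3


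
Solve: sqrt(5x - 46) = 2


Square both sides: 5x - 46 = 2^2 = 4
5x = 4 + 46 = 50
x = 10
Check: sqrt(5*10 - 46) = sqrt(4) = 2 ✓

x = 10


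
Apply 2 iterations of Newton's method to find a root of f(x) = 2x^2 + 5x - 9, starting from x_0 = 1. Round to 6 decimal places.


Newton's method: x_(n+1) = x_n - f(x_n)/f'(x_n)
f(x) = 2x^2 + 5x - 9
f'(x) = 4x + 5

Iteration 1:
  f(1.000000) = -2.000000
  f'(1.000000) = 9.000000
  x_1 = 1.000000 - (-2.000000)/(9.000000) = 1.222222

Iteration 2:
  f(1.222222) = 0.098765
  f'(1.222222) = 9.888889
  x_2 = 1.222222 - (0.098765)/(9.888889) = 1.212235

x_2 = 1.212235


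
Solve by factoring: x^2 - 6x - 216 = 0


We need two numbers that multiply to -216 and add to -6.
Those numbers are -18 and 12 (since (-18) * 12 = -216 and (-18) + 12 = -6).
So x^2 - 6x - 216 = (x - 18)(x + 12) = 0
Setting each factor to zero: x = 18 or x = -12

x = -12, x = 18


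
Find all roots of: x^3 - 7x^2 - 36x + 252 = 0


Let p(x) = x^3 - 7x^2 - 36x + 252. By the rational root theorem (leading coefficient 1), any rational root is an integer divisor of 252: try ±1, ±2, ... in turn.
Test x = 1: value = 210 ≠ 0.
Test x = -1: value = 280 ≠ 0.
Test x = 2: value = 160 ≠ 0.
Test x = -2: value = 288 ≠ 0.
Test x = 3: value = 108 ≠ 0.
Test x = -3: value = 270 ≠ 0.
Test x = 4: value = 60 ≠ 0.
Test x = -4: value = 220 ≠ 0.
Test x = 6: value = 0 ✓, so (x - 6) is a factor.
Synthetic division by (x - 6): bring down 1; 1(6) - 7 = -1; (-1)(6) - 36 = -42; (-42)(6) + 252 = 0 → quotient x^2 - x - 42, remainder 0.
Solve the quadratic x^2 - x - 42 = 0: discriminant = (-1)^2 - 4(1)(-42) = 1 + 168 = 169.
sqrt(169) = 13, so x = (1 ± 13)/2: x = 7 or x = -6.
Collecting all roots found:

x = -6, x = 6, x = 7


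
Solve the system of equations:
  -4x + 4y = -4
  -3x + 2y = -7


Using Cramer's rule:
Determinant D = (-4)(2) - (-3)(4) = -8 + 12 = 4
Dx = (-4)(2) - (-7)(4) = -8 + 28 = 20
Dy = (-4)(-7) - (-3)(-4) = 28 - 12 = 16
x = Dx/D = 20/4 = 5
y = Dy/D = 16/4 = 4

x = 5, y = 4


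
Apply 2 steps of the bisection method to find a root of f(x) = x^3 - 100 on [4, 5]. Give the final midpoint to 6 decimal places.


f(x) = x^3 - 100
f(4) = -36 < 0
f(5) = 25 > 0

Step 1: midpoint = (4.000000 + 5.000000)/2 = 4.500000
  f(4.500000) = -8.875000
  f(mid) < 0, so root is in [4.500000, 5.000000]

Step 2: midpoint = (4.500000 + 5.000000)/2 = 4.750000
  f(4.750000) = 7.171875
  f(mid) > 0, so root is in [4.500000, 4.750000]

midpoint = 4.750000


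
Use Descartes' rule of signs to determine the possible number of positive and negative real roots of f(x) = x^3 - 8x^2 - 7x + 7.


Descartes' rule of signs:

For positive roots, count sign changes in f(x) = x^3 - 8x^2 - 7x + 7:
Signs of coefficients: +, -, -, +
Number of sign changes: 2
Possible positive real roots: 2, 0

For negative roots, examine f(-x) = -x^3 - 8x^2 + 7x + 7:
Signs of coefficients: -, -, +, +
Number of sign changes: 1
Possible negative real roots: 1

Positive roots: 2 or 0; Negative roots: 1


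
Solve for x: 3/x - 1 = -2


Subtract -1 from both sides: 3/x = -1
Multiply both sides by x: 3 = -1 * x
Divide by -1: x = -3

x = -3


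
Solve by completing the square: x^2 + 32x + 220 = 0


Start: x^2 + 32x + 220 = 0
Move constant: x^2 + 32x = -220
Half of 32 is 16, squared is 256
Add 256 to both sides: x^2 + 32x + 256 = 36
(x + 16)^2 = 36
x + 16 = ±6
x = -16 + 6 = -10 or x = -16 - 6 = -22

x = -22, x = -10


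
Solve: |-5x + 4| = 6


An absolute value equation |expr| = 6 gives two cases:
Case 1: -5x + 4 = 6
  -5x = 2, so x = -2/5
Case 2: -5x + 4 = -6
  -5x = -10, so x = 2

x = -2/5, x = 2


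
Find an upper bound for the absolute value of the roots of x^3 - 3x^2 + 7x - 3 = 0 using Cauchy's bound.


Cauchy's bound: all roots r satisfy |r| <= 1 + max(|a_i/a_n|) for i = 0,...,n-1
where a_n is the leading coefficient.

Coefficients: [1, -3, 7, -3]
Leading coefficient a_n = 1
Ratios |a_i/a_n|: 3, 7, 3
Maximum ratio: 7
Cauchy's bound: |r| <= 1 + 7 = 8

Upper bound = 8


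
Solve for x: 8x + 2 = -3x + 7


Starting with: 8x + 2 = -3x + 7
Move all x terms to left: (8 + 3)x = 7 - 2
Simplify: 11x = 5
Divide both sides by 11: x = 5/11

x = 5/11


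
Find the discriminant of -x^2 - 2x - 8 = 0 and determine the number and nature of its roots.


For ax^2 + bx + c = 0, discriminant D = b^2 - 4ac
Here a = -1, b = -2, c = -8
D = (-2)^2 - 4(-1)(-8) = 4 - 32 = -28

D = -28 < 0
The equation has no real roots (2 complex conjugate roots).

Discriminant = -28, no real roots (2 complex conjugate roots)


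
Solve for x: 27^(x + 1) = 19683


Express both sides with the same base.
19683 = 27^3
Since the bases match, equate exponents: x + 1 = 3
So x = 3 - (1) = 2

x = 2


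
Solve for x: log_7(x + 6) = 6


Convert to exponential form: x + 6 = 7^6 = 117649
x = 117649 - 6 = 117643
Check: log_7(117643 + 6) = log_7(117649) = log_7(117649) = 6 ✓

x = 117643


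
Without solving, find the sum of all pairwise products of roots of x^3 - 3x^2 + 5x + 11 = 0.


By Vieta's formulas for x^3 + bx^2 + cx + d = 0:
  r1 + r2 + r3 = -b/a = 3
  r1*r2 + r1*r3 + r2*r3 = c/a = 5
  r1*r2*r3 = -d/a = -11


Sum of pairwise products = 5


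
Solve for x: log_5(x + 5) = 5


Convert to exponential form: x + 5 = 5^5 = 3125
x = 3125 - 5 = 3120
Check: log_5(3120 + 5) = log_5(3125) = log_5(3125) = 5 ✓

x = 3120


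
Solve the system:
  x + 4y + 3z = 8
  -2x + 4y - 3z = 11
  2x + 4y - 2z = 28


Using Cramer's rule. Expand each determinant along the first row.
D  = 1*[4*(-2) - (-3)*4] - 4*[(-2)*(-2) - (-3)*2] + 3*[(-2)*4 - 4*2]
  = 1*(4) - 4*(10) + 3*(-16) = -84
Dx = 8*[4*(-2) - (-3)*4] - 4*[11*(-2) - (-3)*28] + 3*[11*4 - 4*28]
  = 8*(4) - 4*(62) + 3*(-68) = -420
Dy = 1*[11*(-2) - (-3)*28] - 8*[(-2)*(-2) - (-3)*2] + 3*[(-2)*28 - 11*2]
  = 1*(62) - 8*(10) + 3*(-78) = -252
Dz = 1*[4*28 - 11*4] - 4*[(-2)*28 - 11*2] + 8*[(-2)*4 - 4*2]
  = 1*(68) - 4*(-78) + 8*(-16) = 252
x = Dx/D = -420/-84 = 5, y = Dy/D = -252/-84 = 3, z = Dz/D = 252/-84 = -3
Check eq1: (1)(5) + (4)(3) + (3)(-3) = 8 = 8 ✓
Check eq2: (-2)(5) + (4)(3) + (-3)(-3) = 11 = 11 ✓
Check eq3: (2)(5) + (4)(3) + (-2)(-3) = 28 = 28 ✓

x = 5, y = 3, z = -3


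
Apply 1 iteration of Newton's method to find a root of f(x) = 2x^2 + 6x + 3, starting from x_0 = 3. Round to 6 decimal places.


Newton's method: x_(n+1) = x_n - f(x_n)/f'(x_n)
f(x) = 2x^2 + 6x + 3
f'(x) = 4x + 6

Iteration 1:
  f(3.000000) = 39.000000
  f'(3.000000) = 18.000000
  x_1 = 3.000000 - (39.000000)/(18.000000) = 0.833333

x_1 = 0.833333


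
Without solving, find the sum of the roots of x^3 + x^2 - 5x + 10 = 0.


By Vieta's formulas for x^3 + bx^2 + cx + d = 0:
  r1 + r2 + r3 = -b/a = -1
  r1*r2 + r1*r3 + r2*r3 = c/a = -5
  r1*r2*r3 = -d/a = -10


Sum = -1


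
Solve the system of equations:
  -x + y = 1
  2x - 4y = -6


Using Cramer's rule:
Determinant D = (-1)(-4) - (2)(1) = 4 - 2 = 2
Dx = (1)(-4) - (-6)(1) = -4 + 6 = 2
Dy = (-1)(-6) - (2)(1) = 6 - 2 = 4
x = Dx/D = 2/2 = 1
y = Dy/D = 4/2 = 2

x = 1, y = 2


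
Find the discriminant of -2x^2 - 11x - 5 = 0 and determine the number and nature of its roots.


For ax^2 + bx + c = 0, discriminant D = b^2 - 4ac
Here a = -2, b = -11, c = -5
D = (-11)^2 - 4(-2)(-5) = 121 - 40 = 81

D = 81 > 0 and is a perfect square (sqrt = 9)
The equation has 2 distinct real rational roots.

Discriminant = 81, 2 distinct real rational roots


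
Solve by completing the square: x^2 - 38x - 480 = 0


Start: x^2 - 38x - 480 = 0
Move constant: x^2 - 38x = 480
Half of -38 is -19, squared is 361
Add 361 to both sides: x^2 - 38x + 361 = 841
(x - 19)^2 = 841
x - 19 = ±29
x = 19 + 29 = 48 or x = 19 - 29 = -10

x = -10, x = 48


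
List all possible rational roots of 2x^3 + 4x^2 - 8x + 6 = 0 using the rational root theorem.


Rational root theorem: possible roots are ±p/q where:
  p divides the constant term (6): p ∈ {1, 2, 3, 6}
  q divides the leading coefficient (2): q ∈ {1, 2}

All possible rational roots: -6, -3, -2, -3/2, -1, -1/2, 1/2, 1, 3/2, 2, 3, 6

-6, -3, -2, -3/2, -1, -1/2, 1/2, 1, 3/2, 2, 3, 6


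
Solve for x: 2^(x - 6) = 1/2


Express both sides with the same base.
1/2 = 2^(-1)
Since the bases match, equate exponents: x - 6 = -1
So x = -1 - (-6) = 5

x = 5


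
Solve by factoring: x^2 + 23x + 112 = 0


We need two numbers that multiply to 112 and add to 23.
Those numbers are 16 and 7 (since 16 * 7 = 112 and 16 + 7 = 23).
So x^2 + 23x + 112 = (x + 16)(x + 7) = 0
Setting each factor to zero: x = -16 or x = -7

x = -16, x = -7


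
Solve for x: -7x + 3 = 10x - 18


Starting with: -7x + 3 = 10x - 18
Move all x terms to left: (-7 - 10)x = -18 - 3
Simplify: -17x = -21
Divide both sides by -17: x = 21/17

x = 21/17


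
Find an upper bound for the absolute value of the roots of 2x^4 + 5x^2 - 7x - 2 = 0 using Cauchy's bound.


Cauchy's bound: all roots r satisfy |r| <= 1 + max(|a_i/a_n|) for i = 0,...,n-1
where a_n is the leading coefficient.

Coefficients: [2, 0, 5, -7, -2]
Leading coefficient a_n = 2
Ratios |a_i/a_n|: 0, 5/2, 7/2, 1
Maximum ratio: 7/2
Cauchy's bound: |r| <= 1 + 7/2 = 9/2

Upper bound = 9/2


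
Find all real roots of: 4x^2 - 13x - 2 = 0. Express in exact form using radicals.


Using the quadratic formula: x = (-b ± sqrt(b^2 - 4ac)) / (2a)
Here a = 4, b = -13, c = -2
Discriminant = b^2 - 4ac = (-13)^2 - 4(4)(-2) = 169 + 32 = 201
Since discriminant = 201 > 0, there are two real roots.
x = (13 ± sqrt(201)) / 8
Numerically: x ≈ 3.3972 or x ≈ -0.1472

x = (13 + sqrt(201)) / 8 or x = (13 - sqrt(201)) / 8


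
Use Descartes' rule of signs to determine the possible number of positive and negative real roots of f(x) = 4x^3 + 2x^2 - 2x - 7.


Descartes' rule of signs:

For positive roots, count sign changes in f(x) = 4x^3 + 2x^2 - 2x - 7:
Signs of coefficients: +, +, -, -
Number of sign changes: 1
Possible positive real roots: 1

For negative roots, examine f(-x) = -4x^3 + 2x^2 + 2x - 7:
Signs of coefficients: -, +, +, -
Number of sign changes: 2
Possible negative real roots: 2, 0

Positive roots: 1; Negative roots: 2 or 0


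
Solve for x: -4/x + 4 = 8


Subtract 4 from both sides: -4/x = 4
Multiply both sides by x: -4 = 4 * x
Divide by 4: x = -1

x = -1


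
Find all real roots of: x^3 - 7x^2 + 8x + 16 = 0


Let p(x) = x^3 - 7x^2 + 8x + 16. By the rational root theorem (leading coefficient 1), any rational root is an integer divisor of 16: try ±1, ±2, ... in turn.
Test x = 1: value = 18 ≠ 0.
Test x = -1: value = 0 ✓, so (x + 1) is a factor.
Synthetic division by (x + 1): bring down 1; 1(-1) - 7 = -8; (-8)(-1) + 8 = 16; 16(-1) + 16 = 0 → quotient x^2 - 8x + 16, remainder 0.
Solve the quadratic x^2 - 8x + 16 = 0: discriminant = (-8)^2 - 4(1)(16) = 64 - 64 = 0.
Discriminant = 0, so a double root: x = 8/2 = 4.

x = -1, x = 4 (multiplicity 2)
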